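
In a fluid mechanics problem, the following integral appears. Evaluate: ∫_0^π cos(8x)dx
Antiderivative: sin(8x)/8
Evaluate at bounds: [sin(8·π)/8] - [sin(8·0)/8]
=((0) - (0))/8=0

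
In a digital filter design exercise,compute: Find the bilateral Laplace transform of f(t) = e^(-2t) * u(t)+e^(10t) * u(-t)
For e^(-2t)*u(t): L=1/(s+2), Re(s) > -2
For e^(10t)*u(-t): L=-1/(s-10), Re(s) < 10
Combined: F(s)=1/(s+2)-1/(s-10), -2 < Re(s) < 10

Answer: 1/(s+2)-1/(s-10), ROC: -2 < Re(s) < 10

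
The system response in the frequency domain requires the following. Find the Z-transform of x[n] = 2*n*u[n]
Z{n * u[n]} = z/(z-1)^2
By linearity: Z{2 * n * u[n]} = 2z/(z-1)^2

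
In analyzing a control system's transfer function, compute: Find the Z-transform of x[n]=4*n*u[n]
Z{n*u[n]}=z/(z-1)^2
By linearity: Z{4*n*u[n]}=4z/(z-1)^2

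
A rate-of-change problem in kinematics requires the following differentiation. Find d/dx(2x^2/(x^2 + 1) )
Quotient rule: (f/g)' = (f'g - fg')/g²
f = 2x^2, f' = 4x
g = x^2+1, g' = 2x

Answer: (4x·(x^2+1)-4x^3)/(x^2+1)²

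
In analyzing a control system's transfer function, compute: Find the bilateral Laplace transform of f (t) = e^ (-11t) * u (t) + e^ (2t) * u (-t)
For e^(-11t)*u(t): L=1/(s+11), Re(s) > -11
For e^(2t)*u(-t): L=-1/(s-2), Re(s) < 2
Combined: F(s)=1/(s+11)-1/(s-2), -11 < Re(s) < 2

Answer: 1/(s+11)-1/(s-2), ROC: -11 < Re(s) < 2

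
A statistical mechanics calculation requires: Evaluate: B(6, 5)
B(x,y) = Γ(x)Γ(y)/Γ(x+y) = (x-1)!(y-1)!/(x+y-1)!
B(6,5) = 5!·4!/10! = 1/1260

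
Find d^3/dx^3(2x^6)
Apply power rule 3 times:
d^1: 12x^5
d^2: 60x^4
d^3: 240x^3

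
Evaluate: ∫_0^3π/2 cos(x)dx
Antiderivative: sin(x)
Evaluate at bounds: [sin(1·3π/2)/1] - [sin(1·0)/1]
= ((-1) - (0))/1 = -1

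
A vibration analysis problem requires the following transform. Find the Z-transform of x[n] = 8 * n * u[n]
Z{n * u[n]} = z/(z-1)^2
By linearity: Z{8 * n * u[n]} = 8z/(z-1)^2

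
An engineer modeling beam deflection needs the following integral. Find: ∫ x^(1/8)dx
Power rule: ∫ x^(1/8) dx=x^(9/8)/(9/8)+C

Answer: (8/9)·x^(9/8)+C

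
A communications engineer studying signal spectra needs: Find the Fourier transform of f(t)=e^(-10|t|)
Using the standard pair: F{e^(-a|t|)} = 2a/(a^2+omega^2)
With a = 10: F(omega) = 20/(100+omega^2)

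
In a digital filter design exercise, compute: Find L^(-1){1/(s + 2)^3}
L^(-1){1/(s-a)^n}=t^(n-1)·e^(at)/(n-1)!
Here a=-2, n=3: t^2·e^(-2t)/2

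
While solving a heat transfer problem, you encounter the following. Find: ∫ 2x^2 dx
Using power rule: ∫ 2x^2 dx = 2/3 x^3 + C = (2/3)x^3 + C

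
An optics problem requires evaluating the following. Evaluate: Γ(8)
Γ(n)=(n-1)! for positive integers
Γ(8)=7!=5040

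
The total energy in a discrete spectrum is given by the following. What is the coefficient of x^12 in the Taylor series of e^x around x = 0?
Taylor series of e^x = Σ x^n/n!
Coefficient of x^12 = 1/12! = 1/479001600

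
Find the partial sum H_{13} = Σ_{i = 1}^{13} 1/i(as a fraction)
H_13=1+1/2+1/3+...+1/13
=1145993/360360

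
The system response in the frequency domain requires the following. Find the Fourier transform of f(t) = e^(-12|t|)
Using the standard pair: F{e^(-a|t|)}=2a/(a^2+omega^2)
With a=12: F(omega)=24/(144+omega^2)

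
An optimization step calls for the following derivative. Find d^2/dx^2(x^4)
Apply power rule 2 times:
d^1: 4x^3
d^2: 12x^2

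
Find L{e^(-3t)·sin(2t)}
First shifting: L{e^(at)f(t)}=F(s-a)
L{sin(2t)}=2/(s²+4)
Shift: 2/((s+3)²+4)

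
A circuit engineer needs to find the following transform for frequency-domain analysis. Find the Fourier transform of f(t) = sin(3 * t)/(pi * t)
sin(W*t)/(pi*t)=(W/pi)*sinc(W*t/pi) is the impulse response of the ideal low-pass filter with cutoff W (here W=3).
Its Fourier transform is a rectangular function:
F(omega)=1 for |omega| < 3, 0 otherwise

Answer: rect(omega/6) [i.e., 1 for |omega| < 3, 0 otherwise]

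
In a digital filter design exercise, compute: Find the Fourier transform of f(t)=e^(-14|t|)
Using the standard pair: F{e^(-a|t|)} = 2a/(a^2 + omega^2)
With a = 14: F(omega) = 28/(196 + omega^2)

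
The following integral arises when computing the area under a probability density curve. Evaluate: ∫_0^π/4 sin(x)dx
Antiderivative: -cos(x)
Evaluate at bounds: [-cos(1·π/4)/1] - [-cos(1·0)/1]
= (-(√2/2) + (1))/1 = 1 - √2/2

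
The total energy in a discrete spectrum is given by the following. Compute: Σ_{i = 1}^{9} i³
Using formula: Σ i^3=[n(n+1)/2]²=[9·10/2]²=2025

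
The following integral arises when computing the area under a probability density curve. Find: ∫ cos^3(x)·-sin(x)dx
Let u = cos(x), du = -sin(x) dx
∫ u^3 du = u^4/4 + C

Answer: cos^4(x)/4 + C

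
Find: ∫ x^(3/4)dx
Power rule: ∫ x^(3/4) dx = x^(7/4)/(7/4) + C

Answer: (4/7)·x^(7/4) + C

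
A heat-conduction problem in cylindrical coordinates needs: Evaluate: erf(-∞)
erf(-∞)=-1 (the error function is odd, so erf(-∞)=-erf(∞)=-1)

Answer: -1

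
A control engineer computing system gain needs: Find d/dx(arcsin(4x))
d/dx[arcsin(u)]=u'/√(1-u²), u=4x, u'=4

Answer: 4/√(1 - 16x²)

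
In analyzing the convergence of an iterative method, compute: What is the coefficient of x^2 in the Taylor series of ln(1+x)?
ln(1+x)=Σ (-1)^(n+1) x^n/n
Coefficient of x^2=(-1)^3/2=-1/2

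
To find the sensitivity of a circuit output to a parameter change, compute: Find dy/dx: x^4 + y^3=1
Differentiate: 4x^3 + 3y^2·(dy/dx)=0
dy/dx=-4x^3/(3y^2)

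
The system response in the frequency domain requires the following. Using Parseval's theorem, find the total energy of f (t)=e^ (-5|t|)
Parseval's theorem: E=integral |f(t)|^2 dt=(1/2pi) integral |F(omega)|^2 domega
E=integral_{-inf}^{inf} e^(-10|t|) dt=2 * integral_0^inf e^(-10t) dt=2/(2 * 5)=1/5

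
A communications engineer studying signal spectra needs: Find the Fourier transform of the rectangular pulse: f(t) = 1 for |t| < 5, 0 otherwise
F(omega) = integral from -5 to 5 of e^(-j * omega * t) dt
= 2 * sin(5 * omega)/omega = 10 * sinc(5 * omega/pi)

Answer: 2 * sin(5 * omega)/omega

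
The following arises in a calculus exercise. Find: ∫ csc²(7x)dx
Since d/dx[-cot(7x)] = 7csc²(7x), integral = -cot(7x)/7 + C

Answer: (-1/7)cot(7x) + C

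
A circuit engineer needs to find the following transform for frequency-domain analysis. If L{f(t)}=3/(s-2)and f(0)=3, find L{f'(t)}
L{f'(t)}=s·F(s) - f(0)=3s/(s-2)-3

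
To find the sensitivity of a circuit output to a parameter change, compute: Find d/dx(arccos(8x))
d/dx[arccos(u)]=-u'/√(1-u²), u=8x, u'=8

Answer: -8/√(1 - 64x²)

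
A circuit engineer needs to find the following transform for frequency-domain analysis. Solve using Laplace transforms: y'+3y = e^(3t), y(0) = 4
Take L: sY - 4 + 3Y=1/(s-3)
Y(s + 3)=1/(s-3) + 4
Y=1/((s-3)(s + 3)) + 4/(s + 3)
Partial fractions: 1/((s-3)(s + 3))=(1/6)/(s-3) - (1/6)/(s + 3)
So Y=(1/6)/(s-3) + (23/6)/(s + 3)
Inverse Laplace transform (L^(-1){1/(s-3)}=e^(3t), L^(-1){1/(s + 3)}=e^(-3t)):

Answer: y(t)=(1/6)·e^(3t) + (23/6)·e^(-3t)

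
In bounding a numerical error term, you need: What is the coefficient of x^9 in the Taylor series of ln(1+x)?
ln(1 + x) = Σ (-1)^(n + 1) x^n/n
Coefficient of x^9 = (-1)^10/9 = 1/9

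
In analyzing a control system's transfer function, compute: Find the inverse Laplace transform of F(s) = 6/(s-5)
L^(-1){6/(s-a)}=c·e^(at)
Here a=5, c=6

Answer: 6e^(5t)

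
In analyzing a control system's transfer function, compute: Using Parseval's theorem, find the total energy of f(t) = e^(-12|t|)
Parseval's theorem: E=integral |f(t)|^2 dt=(1/2pi) integral |F(omega)|^2 domega
E=integral_{-inf}^{inf} e^(-24|t|) dt=2*integral_0^inf e^(-24t) dt=2/(2*12)=1/12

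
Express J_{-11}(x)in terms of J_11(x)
For integer n: J_{-n}(x)=(-1)^n J_n(x)
With n=11: J_{-11}(x)=(-1)^11 J_11(x)=-J_11(x)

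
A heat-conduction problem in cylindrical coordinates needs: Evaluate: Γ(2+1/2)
Γ(n + 1/2) = (2n)!√π/(4^n·n!)
= 24√π/(16·2) = (3/4)·√π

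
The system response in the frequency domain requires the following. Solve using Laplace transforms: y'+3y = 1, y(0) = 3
Take L of both sides: sY(s)-3+3Y(s)=1/s
Y(s)(s+3)=1/s+3
Y(s)=1/(s(s+3))+3/(s+3)
Partial fractions: 1/(s(s+3))=(1/3)/s - (1/3)/(s+3)
So Y(s)=(1/3)/s+(8/3)/(s+3)
Inverse transform (L^(-1){1/s}=1, L^(-1){1/(s+3)}=e^(-3t)):

Answer: y(t)=1/3+(8/3)·e^(-3t)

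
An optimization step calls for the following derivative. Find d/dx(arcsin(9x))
d/dx[arcsin(u)]=u'/√(1-u²), u=9x, u'=9

Answer: 9/√(1 - 81x²)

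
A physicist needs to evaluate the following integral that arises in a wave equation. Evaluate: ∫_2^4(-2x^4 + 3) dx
Step 1: Find antiderivative F(x)=(-2/5)x^5+3x
Step 2: F(4) - F(2)=-1988/5 - (-34/5)=-1954/5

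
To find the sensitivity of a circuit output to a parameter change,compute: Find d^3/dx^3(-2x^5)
Apply power rule 3 times:
d^1: -10x^4
d^2: -40x^3
d^3: -120x^2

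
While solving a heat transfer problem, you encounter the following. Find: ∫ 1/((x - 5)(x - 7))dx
Partial fractions: 1/((x-5)(x-7))=A/(x-5) + B/(x-7)
A=-1/2, B=1/2
∫ [-1/2· 1/(x-5) + 1/2· 1/(x-7)] dx
=(1/2)[ln|x-7| - ln|x-5|] + C

Answer: (1/2)·ln|(x-7)/(x-5)| + C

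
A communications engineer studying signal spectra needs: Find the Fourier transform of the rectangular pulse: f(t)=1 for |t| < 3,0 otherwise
F(omega) = integral from -3 to 3 of e^(-j*omega*t) dt
= 2*sin(3*omega)/omega = 6*sinc(3*omega/pi)

Answer: 2*sin(3*omega)/omega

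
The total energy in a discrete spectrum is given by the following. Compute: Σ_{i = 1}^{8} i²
Using formula: Σ i^2=n(n + 1)(2n + 1)/6=8·9·17/6=204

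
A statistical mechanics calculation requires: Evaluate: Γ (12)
Γ(n) = (n-1)! for positive integers
Γ(12) = 11! = 39916800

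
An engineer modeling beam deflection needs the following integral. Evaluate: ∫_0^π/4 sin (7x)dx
Antiderivative: -cos(7x)/7
Evaluate at bounds: [-cos(7·π/4)/7] - [-cos(7·0)/7]
=(-(√2/2) + (1))/7=1/7 - √2/14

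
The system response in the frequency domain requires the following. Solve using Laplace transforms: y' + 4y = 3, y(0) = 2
Take L of both sides: sY(s) - 2 + 4Y(s)=3/s
Y(s)(s + 4)=3/s + 2
Y(s)=3/(s(s + 4)) + 2/(s + 4)
Partial fractions: 3/(s(s + 4))=(3/4)/s - (3/4)/(s + 4)
So Y(s)=(3/4)/s + (5/4)/(s + 4)
Inverse transform (L^(-1){1/s}=1, L^(-1){1/(s + 4)}=e^(-4t)):

Answer: y(t)=3/4 + (5/4)·e^(-4t)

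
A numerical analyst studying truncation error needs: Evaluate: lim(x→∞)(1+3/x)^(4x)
Rewrite as [(1+3/x)^x]^4.
lim(1+3/x)^x=e^3, so limit=(e^3)^4=e^12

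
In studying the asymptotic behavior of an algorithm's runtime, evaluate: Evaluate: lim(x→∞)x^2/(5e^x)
Apply L'Hôpital 2 times (∞/∞ each time):
Eventually get 2!/(5e^x) → 0

Answer: 0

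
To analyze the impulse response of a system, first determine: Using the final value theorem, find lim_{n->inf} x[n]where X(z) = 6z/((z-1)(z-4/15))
Final value theorem: lim x[n]=lim_{z->1} (z-1)*X(z)
(z-1)*X(z)=6z/(z-4/15)
As z->1: 6/(1 - 4/15)=6/(11/15)=90/11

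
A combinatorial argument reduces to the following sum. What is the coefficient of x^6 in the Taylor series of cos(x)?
cos(x)=Σ (-1)^k x^(2k)/(2k)!
For x^6: (-1)^3/6!=-1/720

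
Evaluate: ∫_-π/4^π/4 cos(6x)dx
Antiderivative: sin(6x)/6
Evaluate at bounds: [sin(6·π/4)/6] - [sin(6·-π/4)/6]
= ((-1) - (1))/6 = -1/3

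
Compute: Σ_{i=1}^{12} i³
Using formula: Σ i^3=[n(n + 1)/2]²=[12·13/2]²=6084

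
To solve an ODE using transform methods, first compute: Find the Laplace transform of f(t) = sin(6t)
L{sin(wt)} = w/(s²+w²)
L{sin(6t)} = 6/(s²+36)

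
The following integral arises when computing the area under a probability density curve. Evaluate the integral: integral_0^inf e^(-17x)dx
integral_0^inf e^(-17x) dx=[-1/17*e^(-17x)]_0^inf
=0 - (-1/17)=1/17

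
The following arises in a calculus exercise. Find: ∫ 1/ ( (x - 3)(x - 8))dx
Partial fractions: 1/((x-3)(x-8)) = A/(x-3) + B/(x-8)
A = -1/5, B = 1/5
∫ [-1/5· 1/(x-3) + 1/5· 1/(x-8)] dx
= (1/5)[ln|x-8| - ln|x-3|] + C

Answer: (1/5)·ln|(x-8)/(x-3)| + C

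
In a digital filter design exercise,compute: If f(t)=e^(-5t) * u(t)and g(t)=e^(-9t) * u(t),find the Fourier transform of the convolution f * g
By the convolution theorem: F{f*g}=F(omega)*G(omega)
F(omega)=1/(5 + j*omega), G(omega)=1/(9 + j*omega)
F{f*g}=1/((5 + j*omega)(9 + j*omega))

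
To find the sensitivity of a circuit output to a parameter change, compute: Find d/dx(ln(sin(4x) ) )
Chain rule: d/dx[ln(u)] = u'/u where u = sin(4x)
u' = 4cos(4x)

Answer: (4cos(4x))/(sin(4x))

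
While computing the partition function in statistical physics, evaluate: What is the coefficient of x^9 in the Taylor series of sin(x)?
sin(x)=Σ (-1)^k x^(2k+1)/(2k+1)!
For x^9: (-1)^4/9!=1/362880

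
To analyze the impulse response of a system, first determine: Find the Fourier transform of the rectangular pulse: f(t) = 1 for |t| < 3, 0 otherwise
F(omega) = integral from -3 to 3 of e^(-j * omega * t) dt
= 2 * sin(3 * omega)/omega = 6 * sinc(3 * omega/pi)

Answer: 2 * sin(3 * omega)/omega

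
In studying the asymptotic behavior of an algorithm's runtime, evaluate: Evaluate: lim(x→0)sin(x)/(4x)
L'Hôpital (0/0): lim cos(x)/4=1/4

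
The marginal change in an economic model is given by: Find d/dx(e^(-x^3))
Chain rule: d/dx[e^u] = e^u · u' where u = -x^3
u' = -3x^2

Answer: -3x^2·e^(-x^3)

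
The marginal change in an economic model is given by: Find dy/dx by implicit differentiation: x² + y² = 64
Differentiate both sides: 2x+2y·(dy/dx) = 0
Solve: dy/dx = -2x/(2y) = -x/y

Answer: dy/dx = -x/y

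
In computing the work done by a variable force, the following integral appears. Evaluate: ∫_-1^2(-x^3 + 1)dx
Step 1: Find antiderivative F(x) = (-1/4)x^4 + x
Step 2: F(2) - F(-1) = -2 - (-5/4) = -3/4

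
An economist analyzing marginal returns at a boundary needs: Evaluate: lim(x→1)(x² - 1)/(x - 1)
Factor: (x² - 1)=(x-1)(x+1)
Cancel (x-1): lim(x→1) (x+1)=2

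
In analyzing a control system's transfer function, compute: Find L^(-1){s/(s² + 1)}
L^(-1){s/(s² + w²)} = cos(wt)
Here w = 1

Answer: cos(t)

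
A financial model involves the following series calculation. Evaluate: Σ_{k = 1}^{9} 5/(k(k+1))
Partial fractions: 5/(k(k + 1)) = 5/k - 5/(k + 1)
Telescoping sum: 5(1 - 1/10) = 5·9/10

Answer: 9/2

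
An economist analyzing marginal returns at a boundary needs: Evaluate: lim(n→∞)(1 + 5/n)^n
This is the definition of e^5: lim(1 + 5/n)^n = e^5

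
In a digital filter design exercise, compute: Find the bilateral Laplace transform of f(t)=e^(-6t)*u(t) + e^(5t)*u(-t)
For e^(-6t) * u(t): L = 1/(s + 6), Re(s) > -6
For e^(5t) * u(-t): L = -1/(s-5), Re(s) < 5
Combined: F(s) = 1/(s + 6) - 1/(s-5), -6 < Re(s) < 5

Answer: 1/(s + 6) - 1/(s-5), ROC: -6 < Re(s) < 5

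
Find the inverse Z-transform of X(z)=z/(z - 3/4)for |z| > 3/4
Standard pair: z/(z-a) <-> a^n * u[n] for causal signals
With a=3/4: x[n]=(3/4)^n * u[n]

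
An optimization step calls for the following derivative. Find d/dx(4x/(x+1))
Quotient rule: (f/g)' = (f'g - fg')/g²
f = 4x, f' = 4
g = x+1, g' = 1

Answer: (4·(x+1)-4x)/(x+1)²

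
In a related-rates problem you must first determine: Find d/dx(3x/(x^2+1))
Quotient rule: (f/g)' = (f'g - fg')/g²
f = 3x, f' = 3
g = x^2+1, g' = 2x

Answer: (3·(x^2+1)-6x^2)/(x^2+1)²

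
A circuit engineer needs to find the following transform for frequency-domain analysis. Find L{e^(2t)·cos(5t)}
First shifting: L{e^(at)f(t)} = F(s-a)
L{cos(5t)} = s/(s² + 25)
Shift: (s-2)/((s-2)² + 25)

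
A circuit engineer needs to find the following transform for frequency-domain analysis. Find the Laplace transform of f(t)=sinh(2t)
L{sinh(at)}=a/(s²-a²)
L{sinh(2t)}=2/(s²-4)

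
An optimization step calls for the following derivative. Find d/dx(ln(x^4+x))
Chain rule: d/dx[ln(u)]=u'/u where u=x^4 + x
u'=4x^3 + 1

Answer: (4x^3 + 1)/(x^4 + x)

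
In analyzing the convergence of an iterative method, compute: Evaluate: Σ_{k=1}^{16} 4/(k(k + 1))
Partial fractions: 4/(k(k+1)) = 4/k - 4/(k+1)
Telescoping sum: 4(1-1/17) = 4·16/17

Answer: 64/17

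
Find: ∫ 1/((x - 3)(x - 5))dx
Partial fractions: 1/((x-3)(x-5)) = A/(x-3) + B/(x-5)
A = -1/2, B = 1/2
∫ [-1/2· 1/(x-3) + 1/2· 1/(x-5)] dx
= (1/2)[ln|x-5| - ln|x-3|] + C

Answer: (1/2)·ln|(x-5)/(x-3)| + C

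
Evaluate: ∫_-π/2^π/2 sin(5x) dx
Antiderivative: -cos(5x)/5
Evaluate at bounds: [-cos(5·π/2)/5] - [-cos(5·-π/2)/5]
= (-(0)+(0))/5 = 0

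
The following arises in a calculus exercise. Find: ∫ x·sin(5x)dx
By parts: u=x, dv=sin(5x) dx
du=dx, v=-cos(5x)/5
=-x·cos(5x)/5 + sin(5x)/5² + C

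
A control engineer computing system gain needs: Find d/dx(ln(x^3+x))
Chain rule: d/dx[ln(u)] = u'/u where u = x^3 + x
u' = 3x^2 + 1

Answer: (3x^2 + 1)/(x^3 + x)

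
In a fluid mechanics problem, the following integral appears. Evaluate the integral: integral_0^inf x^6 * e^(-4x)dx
This is a Gamma integral. Substitute u = 4x (du = 4 dx):
integral_0^inf x^6*e^(-4x) dx = (1/4^7) integral_0^inf u^6*e^(-u) du
= Gamma(7)/4^7 = 6!/4^7 = 720/16384

Answer: 45/1024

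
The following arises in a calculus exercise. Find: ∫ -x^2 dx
Using power rule: ∫ -x^2 dx = -1/3 x^3+C = (-1/3)x^3+C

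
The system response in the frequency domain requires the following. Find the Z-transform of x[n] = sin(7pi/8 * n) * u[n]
Z{sin(w0*n)*u[n]}=z*sin(w0)/(z^2-2z*cos(w0)+1)
With w0=7pi/8: X(z)=z*sin(7pi/8)/(z^2-2z*cos(7pi/8)+1)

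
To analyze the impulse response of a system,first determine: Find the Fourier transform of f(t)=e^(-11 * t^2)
The Fourier transform of a Gaussian e^(-a*t^2) is sqrt(pi/a)*e^(-omega^2/(4a)).
With a = 11: F(omega) = sqrt(pi/11)*e^(-omega^2/44)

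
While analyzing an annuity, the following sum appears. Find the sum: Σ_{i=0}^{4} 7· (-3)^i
Geometric series: S=a(1 - r^n)/(1 - r)
a=7, r=-3, n=5
S=7(1 + 243)/4=427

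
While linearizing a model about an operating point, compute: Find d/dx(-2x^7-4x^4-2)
Power rule: d/dx(ax^n)=n·a·x^(n-1)
Term by term: -14·x^6-16·x^3

Answer: -14x^6-16x^3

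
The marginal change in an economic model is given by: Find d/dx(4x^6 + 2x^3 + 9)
Power rule: d/dx(ax^n) = n·a·x^(n-1)
Term by term: 24·x^5+6·x^2

Answer: 24x^5+6x^2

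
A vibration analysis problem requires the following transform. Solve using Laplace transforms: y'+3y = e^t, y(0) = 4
Take L: sY - 4+3Y=1/(s-1)
Y(s+3)=1/(s-1)+4
Y=1/((s-1)(s+3))+4/(s+3)
Partial fractions: 1/((s-1)(s+3))=(1/4)/(s-1) - (1/4)/(s+3)
So Y=(1/4)/(s-1)+(15/4)/(s+3)
Inverse Laplace transform (L^(-1){1/(s-1)}=e^t, L^(-1){1/(s+3)}=e^(-3t)):

Answer: y(t)=(1/4)·e^t+(15/4)·e^(-3t)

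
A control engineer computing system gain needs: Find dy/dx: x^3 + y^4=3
Differentiate: 3x^2+4y^3·(dy/dx)=0
dy/dx=-3x^2/(4y^3)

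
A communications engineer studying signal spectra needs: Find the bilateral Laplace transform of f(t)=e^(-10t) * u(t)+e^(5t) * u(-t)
For e^(-10t) * u(t): L=1/(s + 10), Re(s) > -10
For e^(5t) * u(-t): L=-1/(s-5), Re(s) < 5
Combined: F(s)=1/(s + 10) - 1/(s-5), -10 < Re(s) < 5

Answer: 1/(s + 10) - 1/(s-5), ROC: -10 < Re(s) < 5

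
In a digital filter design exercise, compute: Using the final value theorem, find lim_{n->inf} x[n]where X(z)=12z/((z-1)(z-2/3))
Final value theorem: lim x[n]=lim_{z->1} (z-1) * X(z)
(z-1) * X(z)=12z/(z-2/3)
As z->1: 12/(1-2/3)=12/(1/3)=36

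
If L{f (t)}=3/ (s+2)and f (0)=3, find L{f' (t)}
L{f'(t)}=s·F(s) - f(0)=3s/(s+2)-3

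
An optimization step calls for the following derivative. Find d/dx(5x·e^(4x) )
Product rule: (fg)' = f'g+fg'
f = 5x, f' = 5
g = e^(4x), g' = 4·e^(4x)

Answer: 5·e^(4x)+20x·e^(4x)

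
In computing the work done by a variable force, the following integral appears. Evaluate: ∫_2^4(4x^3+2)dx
Step 1: Find antiderivative F(x) = x^4+2x
Step 2: F(4) - F(2) = 264 - (20) = 244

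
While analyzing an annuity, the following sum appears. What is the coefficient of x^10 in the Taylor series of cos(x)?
cos(x) = Σ (-1)^k x^(2k)/(2k)!
For x^10: (-1)^5/10! = -1/3628800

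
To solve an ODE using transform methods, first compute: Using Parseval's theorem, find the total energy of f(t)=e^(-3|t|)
Parseval's theorem: E = integral |f(t)|^2 dt = (1/2pi) integral |F(omega)|^2 domega
E = integral_{-inf}^{inf} e^(-6|t|) dt = 2 * integral_0^inf e^(-6t) dt = 2/(2 * 3) = 1/3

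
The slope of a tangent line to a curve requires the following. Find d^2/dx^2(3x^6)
Apply power rule 2 times:
d^1: 18x^5
d^2: 90x^4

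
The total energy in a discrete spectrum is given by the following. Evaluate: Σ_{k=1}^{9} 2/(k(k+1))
Partial fractions: 2/(k(k+1)) = 2/k - 2/(k+1)
Telescoping sum: 2(1-1/10) = 2·9/10

Answer: 9/5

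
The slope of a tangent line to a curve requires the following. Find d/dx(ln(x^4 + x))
Chain rule: d/dx[ln(u)]=u'/u where u=x^4+x
u'=4x^3+1

Answer: (4x^3+1)/(x^4+x)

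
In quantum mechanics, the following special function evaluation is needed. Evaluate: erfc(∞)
erfc(x) = 1 - erf(x); erfc(∞) = 1 - erf(∞) = 1-1 = 0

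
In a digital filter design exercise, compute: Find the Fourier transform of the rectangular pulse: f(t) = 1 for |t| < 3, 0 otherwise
F(omega) = integral from -3 to 3 of e^(-j * omega * t) dt
= 2 * sin(3 * omega)/omega = 6 * sinc(3 * omega/pi)

Answer: 2 * sin(3 * omega)/omega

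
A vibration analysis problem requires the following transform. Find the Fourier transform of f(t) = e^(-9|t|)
Using the standard pair: F{e^(-a|t|)}=2a/(a^2 + omega^2)
With a=9: F(omega)=18/(81 + omega^2)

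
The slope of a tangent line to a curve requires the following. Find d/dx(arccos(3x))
d/dx[arccos(u)]=-u'/√(1-u²), u=3x, u'=3

Answer: -3/√(1 - 9x²)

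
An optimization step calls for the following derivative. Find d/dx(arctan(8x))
d/dx[arctan(u)]=u'/(1+u²), u=8x, u'=8

Answer: 8/(1+64x²)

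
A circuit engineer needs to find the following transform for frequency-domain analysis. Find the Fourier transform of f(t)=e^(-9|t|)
Using the standard pair: F{e^(-a|t|)} = 2a/(a^2 + omega^2)
With a = 9: F(omega) = 18/(81 + omega^2)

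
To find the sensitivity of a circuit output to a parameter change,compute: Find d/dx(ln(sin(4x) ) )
Chain rule: d/dx[ln(u)] = u'/u where u = sin(4x)
u' = 4cos(4x)

Answer: (4cos(4x))/(sin(4x))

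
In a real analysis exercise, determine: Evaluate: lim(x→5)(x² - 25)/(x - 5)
Factor: (x² - 25) = (x-5)(x + 5)
Cancel (x-5): lim(x→5) (x + 5) = 10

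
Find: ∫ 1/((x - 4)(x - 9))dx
Partial fractions: 1/((x-4)(x-9)) = A/(x-4)+B/(x-9)
A = -1/5, B = 1/5
∫ [-1/5· 1/(x-4)+1/5· 1/(x-9)] dx
= (1/5)[ln|x-9| - ln|x-4|]+C

Answer: (1/5)·ln|(x-9)/(x-4)|+C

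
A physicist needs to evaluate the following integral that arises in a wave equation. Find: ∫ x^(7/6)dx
Power rule: ∫ x^(7/6) dx = x^(13/6)/(13/6) + C

Answer: (6/13)·x^(13/6) + C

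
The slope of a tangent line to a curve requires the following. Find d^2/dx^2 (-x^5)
Apply power rule 2 times:
d^1: -5x^4
d^2: -20x^3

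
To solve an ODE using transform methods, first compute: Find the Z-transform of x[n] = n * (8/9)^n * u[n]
Using the property Z{n*a^n*u[n]} = az/(z-a)^2
With a = 8/9: X(z) = (8/9)z/(z - 8/9)^2, |z| > 8/9

Answer: (8/9)z/(z - 8/9)^2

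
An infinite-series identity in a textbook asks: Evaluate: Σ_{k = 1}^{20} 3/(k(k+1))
Partial fractions: 3/(k(k + 1)) = 3/k - 3/(k + 1)
Telescoping sum: 3(1 - 1/21) = 3·20/21

Answer: 20/7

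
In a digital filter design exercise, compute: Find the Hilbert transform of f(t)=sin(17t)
The Hilbert transform shifts each frequency component by -pi/2.
H{sin(wt)}=-cos(wt)
With w=17: H{sin(17t)}=-cos(17t)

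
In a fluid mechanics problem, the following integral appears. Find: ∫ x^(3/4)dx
Power rule: ∫ x^(3/4) dx = x^(7/4)/(7/4) + C

Answer: (4/7)·x^(7/4) + C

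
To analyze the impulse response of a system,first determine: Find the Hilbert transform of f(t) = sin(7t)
The Hilbert transform shifts each frequency component by -pi/2.
H{sin(wt)}=-cos(wt)
With w=7: H{sin(7t)}=-cos(7t)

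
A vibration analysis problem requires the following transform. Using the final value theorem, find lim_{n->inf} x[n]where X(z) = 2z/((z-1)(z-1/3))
Final value theorem: lim x[n] = lim_{z->1} (z-1) * X(z)
(z-1) * X(z) = 2z/(z-1/3)
As z->1: 2/(1-1/3) = 2/(2/3) = 3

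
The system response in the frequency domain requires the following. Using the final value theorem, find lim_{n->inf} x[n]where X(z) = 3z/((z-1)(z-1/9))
Final value theorem: lim x[n]=lim_{z->1} (z-1)*X(z)
(z-1)*X(z)=3z/(z-1/9)
As z->1: 3/(1-1/9)=3/(8/9)=27/8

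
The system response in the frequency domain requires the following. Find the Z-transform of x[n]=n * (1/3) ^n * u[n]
Using the property Z{n * a^n * u[n]} = az/(z-a)^2
With a = 1/3: X(z) = (1/3)z/(z - 1/3)^2, |z| > 1/3

Answer: (1/3)z/(z - 1/3)^2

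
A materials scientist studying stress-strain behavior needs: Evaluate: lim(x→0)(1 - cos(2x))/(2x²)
Using 1-cos(u) ≈ u²/2 for small u:
(1-cos(2x)) ≈ (2x)²/2=4x²/2
So limit=4/(2·2)=1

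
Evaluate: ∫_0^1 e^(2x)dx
Antiderivative: (1/2)e^(2x)
Evaluate: (1/2)(e^2-1)

Answer: (e^2-1)/2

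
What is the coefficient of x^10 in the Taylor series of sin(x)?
sin(x) has only odd powers. Coefficient of x^10=0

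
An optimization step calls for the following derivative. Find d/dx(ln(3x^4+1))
Chain rule: d/dx[ln(u)] = u'/u where u = 3x^4+1
u' = 12x^3

Answer: (12x^3)/(3x^4+1)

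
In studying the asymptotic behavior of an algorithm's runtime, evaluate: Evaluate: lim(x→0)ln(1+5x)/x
L'Hôpital (0/0): lim 5/(1+5x) / 1 = 5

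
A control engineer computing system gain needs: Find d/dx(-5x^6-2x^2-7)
Power rule: d/dx(ax^n) = n·a·x^(n-1)
Term by term: -30·x^5 - 4·x

Answer: -30x^5 - 4x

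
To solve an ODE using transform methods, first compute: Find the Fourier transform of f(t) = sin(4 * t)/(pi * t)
sin(W * t)/(pi * t)=(W/pi) * sinc(W * t/pi) is the impulse response of the ideal low-pass filter with cutoff W (here W=4).
Its Fourier transform is a rectangular function:
F(omega)=1 for |omega| < 4, 0 otherwise

Answer: rect(omega/8) [i.e., 1 for |omega| < 4, 0 otherwise]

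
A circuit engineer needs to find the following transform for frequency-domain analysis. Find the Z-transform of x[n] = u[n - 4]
Using the time-shift property: Z{u[n-4]} = z^(-4)*z/(z-1)
= z^(-3)/(z-1)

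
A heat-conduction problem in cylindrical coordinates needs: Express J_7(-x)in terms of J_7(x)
For integer n: J_n(-x) = (-1)^n J_n(x)
With n = 7: J_7(-x) = (-1)^7 J_7(x) = -J_7(x)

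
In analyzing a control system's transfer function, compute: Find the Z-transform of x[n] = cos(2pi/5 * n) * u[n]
Z{cos(w0*n)*u[n]} = z(z - cos(w0))/(z^2 - 2z*cos(w0) + 1)
With w0 = 2pi/5: X(z) = z(z - cos(2pi/5))/(z^2 - 2z*cos(2pi/5) + 1)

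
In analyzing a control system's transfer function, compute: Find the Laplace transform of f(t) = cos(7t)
L{cos(wt)}=s/(s²+w²)
L{cos(7t)}=s/(s²+49)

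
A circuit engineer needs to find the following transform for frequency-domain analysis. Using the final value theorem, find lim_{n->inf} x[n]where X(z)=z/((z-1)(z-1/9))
Final value theorem: lim x[n] = lim_{z->1} (z-1)*X(z)
(z-1)*X(z) = z/(z-1/9)
As z->1: 1/(1 - 1/9) = 1/(8/9) = 9/8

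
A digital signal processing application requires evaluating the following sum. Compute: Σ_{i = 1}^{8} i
Using formula: Σ i^1=n(n + 1)/2=8·9/2=36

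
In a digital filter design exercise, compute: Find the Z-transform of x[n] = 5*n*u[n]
Z{n*u[n]}=z/(z-1)^2
By linearity: Z{5*n*u[n]}=5z/(z-1)^2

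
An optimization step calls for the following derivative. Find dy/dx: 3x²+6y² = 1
Differentiate: 6x+12y·(dy/dx)=0
dy/dx=-6x/(12y)=-(1/2)·(x/y)

Answer: dy/dx=-(1/2)·(x/y)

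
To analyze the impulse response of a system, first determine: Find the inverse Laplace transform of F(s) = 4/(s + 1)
L^(-1){4/(s-a)}=c·e^(at)
Here a=-1, c=4

Answer: 4e^(-t)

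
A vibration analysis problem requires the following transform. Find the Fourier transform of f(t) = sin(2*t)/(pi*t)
sin(W*t)/(pi*t) = (W/pi)*sinc(W*t/pi) is the impulse response of the ideal low-pass filter with cutoff W (here W = 2).
Its Fourier transform is a rectangular function:
F(omega) = 1 for |omega| < 2, 0 otherwise

Answer: rect(omega/4) [i.e., 1 for |omega| < 2, 0 otherwise]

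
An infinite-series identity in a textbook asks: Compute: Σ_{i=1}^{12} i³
Using formula: Σ i^3 = [n(n + 1)/2]² = [12·13/2]² = 6084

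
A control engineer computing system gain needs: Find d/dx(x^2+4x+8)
Power rule: d/dx(ax^n) = n·a·x^(n-1)
Term by term: 2·x+4

Answer: 2x+4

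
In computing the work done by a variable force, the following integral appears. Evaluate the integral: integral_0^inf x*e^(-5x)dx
This is a Gamma integral. Substitute u=5x (du=5 dx):
integral_0^inf x*e^(-5x) dx=(1/5^2) integral_0^inf u^1*e^(-u) du
=Gamma(2)/5^2=1!/5^2=1/25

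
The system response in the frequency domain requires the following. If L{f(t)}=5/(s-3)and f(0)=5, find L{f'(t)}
L{f'(t)} = s·F(s) - f(0) = 5s/(s-3) - 5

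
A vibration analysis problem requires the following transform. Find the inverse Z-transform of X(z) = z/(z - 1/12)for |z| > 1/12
Standard pair: z/(z-a) <-> a^n*u[n] for causal signals
With a=1/12: x[n]=(1/12)^n*u[n]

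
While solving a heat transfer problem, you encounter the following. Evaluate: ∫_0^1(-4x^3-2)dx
Step 1: Find antiderivative F(x)=-x^4-2x
Step 2: F(1) - F(0)=-3 - (0)=-3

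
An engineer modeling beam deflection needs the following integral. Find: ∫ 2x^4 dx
Using power rule: ∫ 2x^4 dx = 2/5 x^5 + C = (2/5)x^5 + C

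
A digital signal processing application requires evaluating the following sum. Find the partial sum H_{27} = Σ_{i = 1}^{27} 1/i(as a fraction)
H_27=1 + 1/2 + 1/3 + ... + 1/27
=312536252003/80313433200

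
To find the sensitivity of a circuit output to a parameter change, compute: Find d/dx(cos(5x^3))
Chain rule: d/dx[cos(u)] = -sin(u)·u' where u = 5x^3
u' = 15x^2

Answer: -15x^2·sin(5x^3)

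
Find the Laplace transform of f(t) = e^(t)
L{e^(at)} = 1/(s-a)
L{e^(t)} = 1/(s-1)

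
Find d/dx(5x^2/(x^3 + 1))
Quotient rule: (f/g)'=(f'g - fg')/g²
f=5x^2, f'=10x
g=x^3+1, g'=3x^2

Answer: (10x·(x^3+1)-15x^4)/(x^3+1)²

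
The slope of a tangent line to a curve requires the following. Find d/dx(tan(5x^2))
Chain rule: d/dx[tan(u)]=sec²(u)·u' where u=5x^2
u'=10x

Answer: 10x·sec²(5x^2)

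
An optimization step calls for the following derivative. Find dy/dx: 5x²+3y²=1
Differentiate: 10x + 6y·(dy/dx) = 0
dy/dx = -10x/(6y) = -(5/3)·(x/y)

Answer: dy/dx = -(5/3)·(x/y)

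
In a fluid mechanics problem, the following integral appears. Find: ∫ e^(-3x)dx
Since d/dx[e^(-3x)]=-3e^(-3x), we get -1/3 e^(-3x)+C

Answer: (-1/3)e^(-3x)+C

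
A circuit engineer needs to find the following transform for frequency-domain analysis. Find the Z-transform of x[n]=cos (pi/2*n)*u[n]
Z{cos(w0 * n) * u[n]}=z(z - cos(w0))/(z^2 - 2z * cos(w0) + 1)
With w0=pi/2: X(z)=z(z - cos(pi/2))/(z^2 - 2z * cos(pi/2) + 1)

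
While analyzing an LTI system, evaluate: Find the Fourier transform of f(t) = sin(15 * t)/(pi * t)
sin(W*t)/(pi*t) = (W/pi)*sinc(W*t/pi) is the impulse response of the ideal low-pass filter with cutoff W (here W = 15).
Its Fourier transform is a rectangular function:
F(omega) = 1 for |omega| < 15, 0 otherwise

Answer: rect(omega/30) [i.e., 1 for |omega| < 15, 0 otherwise]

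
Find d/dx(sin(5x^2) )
Chain rule: d/dx[sin(u)]=cos(u)·u' where u=5x^2
u'=10x

Answer: 10x·cos(5x^2)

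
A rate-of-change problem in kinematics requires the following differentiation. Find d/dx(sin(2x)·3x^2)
Product rule: (fg)'=f'g+fg'
f=sin(2x), f'=2·cos(2x)
g=3x^2, g'=6x

Answer: 6·cos(2x)·x^2+6·sin(2x)·x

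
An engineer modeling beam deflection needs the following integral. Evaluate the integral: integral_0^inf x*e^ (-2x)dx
This is a Gamma integral. Substitute u=2x (du=2 dx):
integral_0^inf x * e^(-2x) dx=(1/2^2) integral_0^inf u^1 * e^(-u) du
=Gamma(2)/2^2=1!/2^2=1/4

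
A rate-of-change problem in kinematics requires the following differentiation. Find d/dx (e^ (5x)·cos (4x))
Product rule: (fg)'=f'g + fg'
f=e^(5x), f'=5·e^(5x)
g=cos(4x), g'=-4·sin(4x)

Answer: 5·e^(5x)·cos(4x) - 4·e^(5x)·sin(4x)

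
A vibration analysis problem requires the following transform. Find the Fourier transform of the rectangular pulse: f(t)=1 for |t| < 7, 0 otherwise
F(omega) = integral from -7 to 7 of e^(-j * omega * t) dt
= 2 * sin(7 * omega)/omega = 14 * sinc(7 * omega/pi)

Answer: 2 * sin(7 * omega)/omega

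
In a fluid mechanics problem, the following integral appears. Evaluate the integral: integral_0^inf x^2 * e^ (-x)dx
This is a Gamma integral. Substitute u = 1x:
integral_0^inf x^2*e^(-x) dx = (1/1^3) integral_0^inf u^2*e^(-u) du
= Gamma(3)/1^3 = 2!/1^3 = 2/1

Answer: 2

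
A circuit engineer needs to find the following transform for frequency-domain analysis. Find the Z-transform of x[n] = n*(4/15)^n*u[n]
Using the property Z{n*a^n*u[n]}=az/(z-a)^2
With a=4/15: X(z)=(4/15)z/(z - 4/15)^2, |z| > 4/15

Answer: (4/15)z/(z - 4/15)^2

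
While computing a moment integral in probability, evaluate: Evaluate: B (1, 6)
B(x,y)=Γ(x)Γ(y)/Γ(x + y)=(x-1)!(y-1)!/(x + y-1)!
B(1,6)=0!·5!/6!=1/6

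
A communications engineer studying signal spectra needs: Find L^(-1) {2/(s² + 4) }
L^(-1){w/(s²+w²)}=sin(wt)
Here w=2

Answer: sin(2t)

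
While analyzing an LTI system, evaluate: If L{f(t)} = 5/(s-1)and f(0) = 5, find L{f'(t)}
L{f'(t)} = s·F(s) - f(0) = 5s/(s-1) - 5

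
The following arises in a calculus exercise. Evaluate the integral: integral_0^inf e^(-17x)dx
integral_0^inf e^(-17x) dx = [-1/17 * e^(-17x)]_0^inf
= 0 - (-1/17) = 1/17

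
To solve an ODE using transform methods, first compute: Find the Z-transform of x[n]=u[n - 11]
Using the time-shift property: Z{u[n-11]} = z^(-11)*z/(z-1)
= z^(-10)/(z-1)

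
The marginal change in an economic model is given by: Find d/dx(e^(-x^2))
Chain rule: d/dx[e^u] = e^u · u' where u = -x^2
u' = -2x

Answer: -2x·e^(-x^2)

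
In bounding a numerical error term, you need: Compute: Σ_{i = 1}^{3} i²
Using formula: Σ i^2 = n(n + 1)(2n + 1)/6 = 3·4·7/6 = 14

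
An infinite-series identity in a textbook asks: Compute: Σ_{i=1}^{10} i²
Using formula: Σ i^2 = n(n + 1)(2n + 1)/6 = 10·11·21/6 = 385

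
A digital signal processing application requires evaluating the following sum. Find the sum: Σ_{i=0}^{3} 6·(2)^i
Geometric series: S = a(1 - r^n)/(1 - r)
a = 6, r = 2, n = 4
S = 6(1 - 16)/-1 = 90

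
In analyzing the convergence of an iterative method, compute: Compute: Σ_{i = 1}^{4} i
Using formula: Σ i^1 = n(n+1)/2 = 4·5/2 = 10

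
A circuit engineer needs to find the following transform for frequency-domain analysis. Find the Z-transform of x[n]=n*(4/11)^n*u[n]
Using the property Z{n*a^n*u[n]} = az/(z-a)^2
With a = 4/11: X(z) = (4/11)z/(z - 4/11)^2, |z| > 4/11

Answer: (4/11)z/(z - 4/11)^2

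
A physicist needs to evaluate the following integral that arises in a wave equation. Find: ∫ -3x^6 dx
Using power rule: ∫ -3x^6 dx = -3/7 x^7 + C = (-3/7)x^7 + C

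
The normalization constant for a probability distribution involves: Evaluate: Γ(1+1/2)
Γ(n+1/2)=(2n)!√π/(4^n·n!)
=2√π/(4·1)=(1/2)·√π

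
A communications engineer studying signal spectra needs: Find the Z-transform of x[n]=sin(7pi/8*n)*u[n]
Z{sin(w0*n)*u[n]}=z*sin(w0)/(z^2 - 2z*cos(w0) + 1)
With w0=7pi/8: X(z)=z*sin(7pi/8)/(z^2 - 2z*cos(7pi/8) + 1)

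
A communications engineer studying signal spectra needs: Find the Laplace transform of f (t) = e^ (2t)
L{e^(at)}=1/(s-a)
L{e^(2t)}=1/(s-2)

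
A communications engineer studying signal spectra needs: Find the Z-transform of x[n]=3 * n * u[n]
Z{n*u[n]} = z/(z-1)^2
By linearity: Z{3*n*u[n]} = 3z/(z-1)^2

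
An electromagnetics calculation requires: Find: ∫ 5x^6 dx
Using power rule: ∫ 5x^6 dx=5/7 x^7+C=(5/7)x^7+C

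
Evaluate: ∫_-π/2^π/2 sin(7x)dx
Antiderivative: -cos(7x)/7
Evaluate at bounds: [-cos(7·π/2)/7] - [-cos(7·-π/2)/7]
= (-(0)+(0))/7 = 0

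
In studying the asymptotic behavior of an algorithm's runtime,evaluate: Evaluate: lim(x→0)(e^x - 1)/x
L'Hôpital (0/0): lim e^x/1 = 1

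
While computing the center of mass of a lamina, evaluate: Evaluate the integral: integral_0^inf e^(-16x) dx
integral_0^inf e^(-16x) dx=[-1/16*e^(-16x)]_0^inf
=0 - (-1/16)=1/16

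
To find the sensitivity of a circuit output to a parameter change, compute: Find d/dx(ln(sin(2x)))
Chain rule: d/dx[ln(u)] = u'/u where u = sin(2x)
u' = 2cos(2x)

Answer: (2cos(2x))/(sin(2x))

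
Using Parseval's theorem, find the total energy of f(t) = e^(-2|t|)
Parseval's theorem: E=integral |f(t)|^2 dt=(1/2pi) integral |F(omega)|^2 domega
E=integral_{-inf}^{inf} e^(-4|t|) dt=2 * integral_0^inf e^(-4t) dt=2/(2 * 2)=1/2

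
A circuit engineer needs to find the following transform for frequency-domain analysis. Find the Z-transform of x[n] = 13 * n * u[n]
Z{n*u[n]}=z/(z-1)^2
By linearity: Z{13*n*u[n]}=13z/(z-1)^2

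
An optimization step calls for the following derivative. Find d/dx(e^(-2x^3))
Chain rule: d/dx[e^u] = e^u · u' where u = -2x^3
u' = -6x^2

Answer: -6x^2·e^(-2x^3)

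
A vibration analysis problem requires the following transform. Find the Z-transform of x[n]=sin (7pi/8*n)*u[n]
Z{sin(w0 * n) * u[n]}=z * sin(w0)/(z^2 - 2z * cos(w0) + 1)
With w0=7pi/8: X(z)=z * sin(7pi/8)/(z^2 - 2z * cos(7pi/8) + 1)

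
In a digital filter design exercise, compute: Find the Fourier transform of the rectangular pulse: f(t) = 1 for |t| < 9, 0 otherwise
F(omega)=integral from -9 to 9 of e^(-j * omega * t) dt
=2 * sin(9 * omega)/omega=18 * sinc(9 * omega/pi)

Answer: 2 * sin(9 * omega)/omega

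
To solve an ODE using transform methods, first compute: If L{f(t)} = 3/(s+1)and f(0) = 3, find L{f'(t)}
L{f'(t)} = s·F(s) - f(0) = 3s/(s+1)-3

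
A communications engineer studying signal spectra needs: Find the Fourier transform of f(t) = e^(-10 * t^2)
The Fourier transform of a Gaussian e^(-a*t^2) is sqrt(pi/a)*e^(-omega^2/(4a)).
With a = 10: F(omega) = sqrt(pi/10)*e^(-omega^2/40)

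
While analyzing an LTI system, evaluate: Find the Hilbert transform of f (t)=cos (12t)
The Hilbert transform shifts each frequency component by -pi/2.
H{cos(wt)}=sin(wt)
With w=12: H{cos(12t)}=sin(12t)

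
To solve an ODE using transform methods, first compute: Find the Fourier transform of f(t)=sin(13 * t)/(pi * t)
sin(W * t)/(pi * t) = (W/pi) * sinc(W * t/pi) is the impulse response of the ideal low-pass filter with cutoff W (here W = 13).
Its Fourier transform is a rectangular function:
F(omega) = 1 for |omega| < 13, 0 otherwise

Answer: rect(omega/26) [i.e., 1 for |omega| < 13, 0 otherwise]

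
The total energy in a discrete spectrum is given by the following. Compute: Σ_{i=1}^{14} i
Using formula: Σ i^1=n(n + 1)/2=14·15/2=105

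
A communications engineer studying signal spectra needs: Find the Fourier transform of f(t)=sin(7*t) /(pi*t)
sin(W * t)/(pi * t) = (W/pi) * sinc(W * t/pi) is the impulse response of the ideal low-pass filter with cutoff W (here W = 7).
Its Fourier transform is a rectangular function:
F(omega) = 1 for |omega| < 7, 0 otherwise

Answer: rect(omega/14) [i.e., 1 for |omega| < 7, 0 otherwise]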